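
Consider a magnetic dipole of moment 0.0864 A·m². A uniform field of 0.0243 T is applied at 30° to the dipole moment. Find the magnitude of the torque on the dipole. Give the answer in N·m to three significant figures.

Torque on a magnetic dipole: τ = mB sinθ.
τ = (0.0864)(0.0243)·sin30° = 0.001050 N·m.

τ ≈ 0.00105 N·m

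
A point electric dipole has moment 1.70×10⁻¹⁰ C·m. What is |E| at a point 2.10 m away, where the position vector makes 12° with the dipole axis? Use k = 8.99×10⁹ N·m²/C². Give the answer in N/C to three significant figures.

E ≈ 0.325 N/C

At angle θ the dipole field magnitude is E = (kp/r³)·√(1 + 3cos²θ).
kp/r³ = (8.99×10⁹)(1.70×10⁻¹⁰) / (2.10)³ = 0.1650 N/C.
√(1 + 3cos²12°) = √(1 + 3·0.9568) = √3.8703 ≈ 1.9673.
E ≈ 0.1650 × 1.967 = 0.3247 N/C.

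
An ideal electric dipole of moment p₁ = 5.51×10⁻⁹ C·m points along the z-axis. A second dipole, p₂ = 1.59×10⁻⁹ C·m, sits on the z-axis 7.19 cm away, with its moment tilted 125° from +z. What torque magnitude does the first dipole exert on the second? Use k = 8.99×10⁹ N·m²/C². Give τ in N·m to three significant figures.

The second dipole sits on the axis of the first, so the field there is axial: E₁ = 2kp₁/r³ along +z.
E₁ = 2(8.99×10⁹)(5.51×10⁻⁹)/(0.0719)³ = 2.665×10⁵ N/C.
Torque on the second dipole: τ = p₂ E₁ sinθ.
τ = (1.59×10⁻⁹)(2.665×10⁵)·sin125° = 3.471×10⁻⁴ N·m.

τ ≈ 3.47×10⁻⁴ N·m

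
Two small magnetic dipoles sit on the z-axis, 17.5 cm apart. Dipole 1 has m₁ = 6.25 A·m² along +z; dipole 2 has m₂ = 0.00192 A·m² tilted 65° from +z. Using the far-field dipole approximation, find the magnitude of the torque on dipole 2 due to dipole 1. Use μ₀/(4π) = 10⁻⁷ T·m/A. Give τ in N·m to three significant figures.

τ ≈ 4.06×10⁻⁷ N·m

Dipole B is on the axis of dipole A, so B₁ there is axial: B₁ = (μ₀/4π)·2m₁/r³ along +z.
B₁ = 2(10⁻⁷)(6.25)/(0.175)³ = 2.332×10⁻⁴ T.
τ = m₂ B₁ sinθ.
τ = (0.00192)(2.332×10⁻⁴)·sin65° = 4.059×10⁻⁷ N·m.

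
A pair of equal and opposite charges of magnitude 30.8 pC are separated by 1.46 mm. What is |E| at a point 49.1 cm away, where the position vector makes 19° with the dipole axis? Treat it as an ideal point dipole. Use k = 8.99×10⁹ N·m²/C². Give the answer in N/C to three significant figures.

Dipole moment p = qd = (3.08×10⁻¹¹ C)(0.00146 m) = 4.497×10⁻¹⁴ C·m.
At angle θ the dipole field magnitude is E = (kp/r³)·√(1 + 3cos²θ).
kp/r³ = (8.99×10⁹)(4.497×10⁻¹⁴) / (0.491)³ = 0.003415 N/C.
√(1 + 3cos²19°) = √(1 + 3·0.8940) = √3.6820 ≈ 1.9189.
E ≈ 0.003415 × 1.919 = 0.006554 N/C.

E ≈ 0.00655 N/C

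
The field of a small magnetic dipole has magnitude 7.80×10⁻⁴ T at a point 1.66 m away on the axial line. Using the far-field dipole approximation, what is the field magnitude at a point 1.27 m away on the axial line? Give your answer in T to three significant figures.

Dipole fields scale as 1/r³ in the far field; the geometry is the same at both points.
B₂ = B₁ · (r₁/r₂)³ = 7.80×10⁻⁴ · (1.66/1.27)³.
(r₁/r₂)³ = (1.307)³ = 2.233.
B₂ ≈ 0.001742 T.

B ≈ 0.00174 T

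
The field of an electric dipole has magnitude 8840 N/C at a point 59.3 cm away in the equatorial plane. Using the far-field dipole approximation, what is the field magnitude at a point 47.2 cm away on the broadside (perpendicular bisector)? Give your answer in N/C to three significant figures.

E ≈ 1.75×10⁴ N/C

Dipole fields scale as 1/r³ in the far field; the geometry is the same at both points.
E₂ = E₁ · (r₁/r₂)³ = 8840 · (59.3/47.2)³.
(r₁/r₂)³ = (1.256)³ = 1.983.
E₂ ≈ 1.753×10⁴ N/C.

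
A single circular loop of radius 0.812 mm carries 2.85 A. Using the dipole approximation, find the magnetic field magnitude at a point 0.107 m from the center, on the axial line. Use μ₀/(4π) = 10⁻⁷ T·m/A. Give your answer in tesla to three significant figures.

Magnetic moment m = IA = Iπa² = (2.85)·π·(8.12×10⁻⁴)² = 5.903×10⁻⁶ A·m².
On axis B = (μ₀/4π)·2m/r³.
B = 2·(10⁻⁷)·(5.903×10⁻⁶) / (0.107)³ = 9.637×10⁻¹⁰ T.

B ≈ 9.64×10⁻¹⁰ T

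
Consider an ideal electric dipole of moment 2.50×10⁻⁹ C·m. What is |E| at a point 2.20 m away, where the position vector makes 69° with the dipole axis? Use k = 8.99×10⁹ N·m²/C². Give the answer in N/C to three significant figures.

E ≈ 2.48 N/C

At angle θ the dipole field magnitude is E = (kp/r³)·√(1 + 3cos²θ).
kp/r³ = (8.99×10⁹)(2.50×10⁻⁹) / (2.20)³ = 2.111 N/C.
√(1 + 3cos²69°) = √(1 + 3·0.1284) = √1.3853 ≈ 1.1770.
E ≈ 2.111 × 1.177 = 2.484 N/C.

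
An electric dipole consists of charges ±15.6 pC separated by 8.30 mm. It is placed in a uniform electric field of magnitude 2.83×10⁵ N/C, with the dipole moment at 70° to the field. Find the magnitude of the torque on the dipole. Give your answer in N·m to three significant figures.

τ ≈ 3.44×10⁻⁸ N·m

Dipole moment p = qd = (1.56×10⁻¹¹ C)(0.00830 m) = 1.295×10⁻¹³ C·m.
Torque on an electric dipole: τ = pE sinθ.
τ = (1.295×10⁻¹³)(2.83×10⁵)·sin70° = 3.444×10⁻⁸ N·m.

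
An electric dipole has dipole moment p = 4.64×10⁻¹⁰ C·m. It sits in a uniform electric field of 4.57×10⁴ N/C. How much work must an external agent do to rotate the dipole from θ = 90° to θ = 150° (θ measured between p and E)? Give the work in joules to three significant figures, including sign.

W_ext = ΔU = U(θ₂) − U(θ₁) = −pE cosθ₂ − (−pE cosθ₁) = pE(cosθ₁ − cosθ₂).
W = (4.64×10⁻¹⁰)(4.57×10⁴)·(cos90° − cos150°) = (2.120×10⁻⁵)·(+0.8660) = 1.836×10⁻⁵ J.

W ≈ 1.84×10⁻⁵ J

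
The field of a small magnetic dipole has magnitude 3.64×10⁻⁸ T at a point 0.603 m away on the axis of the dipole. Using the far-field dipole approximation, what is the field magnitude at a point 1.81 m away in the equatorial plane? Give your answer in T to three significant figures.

Dipole fields scale as 1/r³ in the far field.
The axial field is twice the equatorial field at the same r, so the geometry factor is 1/2.
B₂ = B₁ · (1/2) · (r₁/r₂)³ = 3.64×10⁻⁸ · 0.5 · (0.603/1.81)³.
(r₁/r₂)³ = (0.3331)³ = 0.03698.
B₂ ≈ 6.730×10⁻¹⁰ T.

B ≈ 6.73×10⁻¹⁰ T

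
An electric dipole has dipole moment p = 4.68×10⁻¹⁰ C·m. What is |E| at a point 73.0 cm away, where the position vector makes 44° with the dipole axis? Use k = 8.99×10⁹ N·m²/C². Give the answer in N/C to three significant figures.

At angle θ the dipole field magnitude is E = (kp/r³)·√(1 + 3cos²θ).
kp/r³ = (8.99×10⁹)(4.68×10⁻¹⁰) / (0.730)³ = 10.82 N/C.
√(1 + 3cos²44°) = √(1 + 3·0.5174) = √2.5523 ≈ 1.5976.
E ≈ 10.82 × 1.598 = 17.28 N/C.

E ≈ 17.3 N/C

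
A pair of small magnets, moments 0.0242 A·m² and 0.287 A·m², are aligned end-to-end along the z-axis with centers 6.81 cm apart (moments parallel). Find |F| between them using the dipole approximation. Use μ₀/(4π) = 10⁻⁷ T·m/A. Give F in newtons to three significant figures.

On-axis B of dipole 1: B = (μ₀/4π)·2m₁/r³. Force on dipole 2: F = m₂·dB/dr.
dB/dr = −(μ₀/4π)·6m₁/r⁴, so |F| = (μ₀/4π)·6m₁m₂/r⁴.
F = 6(10⁻⁷)(0.0242)(0.287)/(0.0681)⁴ = 1.938×10⁻⁴ N.

F ≈ 1.94×10⁻⁴ N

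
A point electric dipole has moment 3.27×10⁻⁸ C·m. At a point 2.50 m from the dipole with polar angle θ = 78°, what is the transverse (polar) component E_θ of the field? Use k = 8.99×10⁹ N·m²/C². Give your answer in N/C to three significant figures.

E_θ ≈ 18.4 N/C

For a dipole, E_θ = (kp sinθ)/r³.
kp/r³ = (8.99×10⁹)(3.27×10⁻⁸)/(2.50)³ = 18.81 N/C.
E_θ = 18.81·sin78° = 18.40 N/C.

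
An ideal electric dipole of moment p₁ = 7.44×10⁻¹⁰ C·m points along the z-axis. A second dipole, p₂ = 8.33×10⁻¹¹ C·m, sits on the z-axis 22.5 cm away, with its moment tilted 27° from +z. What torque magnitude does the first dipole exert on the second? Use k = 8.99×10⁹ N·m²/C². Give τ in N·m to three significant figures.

τ ≈ 4.44×10⁻⁸ N·m

The second dipole sits on the axis of the first, so the field there is axial: E₁ = 2kp₁/r³ along +z.
E₁ = 2(8.99×10⁹)(7.44×10⁻¹⁰)/(0.225)³ = 1174 N/C.
Torque on the second dipole: τ = p₂ E₁ sinθ.
τ = (8.33×10⁻¹¹)(1174)·sin27° = 4.441×10⁻⁸ N·m.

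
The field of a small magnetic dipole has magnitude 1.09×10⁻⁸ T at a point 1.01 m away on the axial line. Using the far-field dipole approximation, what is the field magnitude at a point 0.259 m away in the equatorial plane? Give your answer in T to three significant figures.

B ≈ 3.23×10⁻⁷ T

Dipole fields scale as 1/r³ in the far field.
The axial field is twice the equatorial field at the same r, so the geometry factor is 1/2.
B₂ = B₁ · (1/2) · (r₁/r₂)³ = 1.09×10⁻⁸ · 0.5 · (1.01/0.259)³.
(r₁/r₂)³ = (3.9)³ = 59.3.
B₂ ≈ 3.232×10⁻⁷ T.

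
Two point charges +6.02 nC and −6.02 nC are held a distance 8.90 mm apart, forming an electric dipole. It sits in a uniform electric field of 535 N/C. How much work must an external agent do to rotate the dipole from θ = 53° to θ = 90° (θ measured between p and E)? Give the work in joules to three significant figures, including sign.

Dipole moment p = qd = (6.02×10⁻⁹ C)(0.00890 m) = 5.358×10⁻¹¹ C·m.
W_ext = ΔU = U(θ₂) − U(θ₁) = −pE cosθ₂ − (−pE cosθ₁) = pE(cosθ₁ − cosθ₂).
W = (5.358×10⁻¹¹)(535)·(cos53° − cos90°) = (2.867×10⁻⁸)·(+0.6018) = 1.725×10⁻⁸ J.

W ≈ 1.73×10⁻⁸ J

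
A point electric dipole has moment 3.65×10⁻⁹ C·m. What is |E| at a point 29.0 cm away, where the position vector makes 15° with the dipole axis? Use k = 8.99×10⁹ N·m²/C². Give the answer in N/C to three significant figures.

E ≈ 2620 N/C

At angle θ the dipole field magnitude is E = (kp/r³)·√(1 + 3cos²θ).
kp/r³ = (8.99×10⁹)(3.65×10⁻⁹) / (0.290)³ = 1345 N/C.
√(1 + 3cos²15°) = √(1 + 3·0.9330) = √3.7990 ≈ 1.9491.
E ≈ 1345 × 1.949 = 2622 N/C.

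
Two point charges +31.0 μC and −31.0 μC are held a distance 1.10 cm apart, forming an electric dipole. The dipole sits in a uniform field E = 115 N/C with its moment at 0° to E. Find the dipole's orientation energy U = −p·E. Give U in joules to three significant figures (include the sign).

Dipole moment p = qd = (3.10×10⁻⁵ C)(0.0110 m) = 3.41×10⁻⁷ C·m.
U = −p·E = −pE cosθ.
U = −(3.41×10⁻⁷)(115)·cos0° = -3.921×10⁻⁵ J.

U ≈ -3.92×10⁻⁵ J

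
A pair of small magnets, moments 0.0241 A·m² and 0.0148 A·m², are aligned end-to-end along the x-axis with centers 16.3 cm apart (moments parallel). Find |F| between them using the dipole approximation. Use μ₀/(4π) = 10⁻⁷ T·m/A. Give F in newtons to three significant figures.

On-axis B of dipole 1: B = (μ₀/4π)·2m₁/r³. Force on dipole 2: F = m₂·dB/dr.
dB/dr = −(μ₀/4π)·6m₁/r⁴, so |F| = (μ₀/4π)·6m₁m₂/r⁴.
F = 6(10⁻⁷)(0.0241)(0.0148)/(0.163)⁴ = 3.032×10⁻⁷ N.

F ≈ 3.03×10⁻⁷ N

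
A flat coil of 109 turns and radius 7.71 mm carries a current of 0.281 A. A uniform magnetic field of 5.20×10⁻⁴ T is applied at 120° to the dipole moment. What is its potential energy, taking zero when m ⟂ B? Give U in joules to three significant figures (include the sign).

U ≈ 1.49×10⁻⁶ J

m = NIA = NIπa² = 109·(0.281)·π·(0.00771)² = 0.00572 A·m².
U = −m·B = −mB cosθ.
U = −(0.00572)(5.20×10⁻⁴)·cos120° = 1.487×10⁻⁶ J.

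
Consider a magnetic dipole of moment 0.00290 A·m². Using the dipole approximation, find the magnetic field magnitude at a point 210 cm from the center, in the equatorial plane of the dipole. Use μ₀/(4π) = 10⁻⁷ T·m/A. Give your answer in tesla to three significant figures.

In the equatorial plane B = (μ₀/4π)·m/r³ (half the axial value).
B = (10⁻⁷)·(0.00290) / (2.10)³ = 3.131×10⁻¹¹ T.

B ≈ 3.13×10⁻¹¹ T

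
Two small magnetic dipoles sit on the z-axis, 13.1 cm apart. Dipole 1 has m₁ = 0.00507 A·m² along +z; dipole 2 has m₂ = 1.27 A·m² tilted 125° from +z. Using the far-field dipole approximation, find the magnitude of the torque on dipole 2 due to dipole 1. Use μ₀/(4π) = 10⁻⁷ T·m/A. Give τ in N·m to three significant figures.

Dipole B is on the axis of dipole A, so B₁ there is axial: B₁ = (μ₀/4π)·2m₁/r³ along +z.
B₁ = 2(10⁻⁷)(0.00507)/(0.131)³ = 4.510×10⁻⁷ T.
τ = m₂ B₁ sinθ.
τ = (1.27)(4.510×10⁻⁷)·sin125° = 4.692×10⁻⁷ N·m.

τ ≈ 4.69×10⁻⁷ N·m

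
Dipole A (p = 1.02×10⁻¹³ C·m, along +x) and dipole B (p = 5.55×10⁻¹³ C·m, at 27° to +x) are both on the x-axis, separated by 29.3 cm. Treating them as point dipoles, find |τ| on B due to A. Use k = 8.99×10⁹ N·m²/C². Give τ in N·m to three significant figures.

τ ≈ 1.84×10⁻¹⁴ N·m

The second dipole sits on the axis of the first, so the field there is axial: E₁ = 2kp₁/r³ along +x.
E₁ = 2(8.99×10⁹)(1.02×10⁻¹³)/(0.293)³ = 0.07291 N/C.
Torque on the second dipole: τ = p₂ E₁ sinθ.
τ = (5.55×10⁻¹³)(0.07291)·sin27° = 1.837×10⁻¹⁴ N·m.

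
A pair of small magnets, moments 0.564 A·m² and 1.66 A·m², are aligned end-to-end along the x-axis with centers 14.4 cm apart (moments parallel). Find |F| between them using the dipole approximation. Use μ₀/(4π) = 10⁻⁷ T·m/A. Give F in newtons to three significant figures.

On-axis B of dipole 1: B = (μ₀/4π)·2m₁/r³. Force on dipole 2: F = m₂·dB/dr.
dB/dr = −(μ₀/4π)·6m₁/r⁴, so |F| = (μ₀/4π)·6m₁m₂/r⁴.
F = 6(10⁻⁷)(0.564)(1.66)/(0.144)⁴ = 0.001306 N.

F ≈ 0.00131 N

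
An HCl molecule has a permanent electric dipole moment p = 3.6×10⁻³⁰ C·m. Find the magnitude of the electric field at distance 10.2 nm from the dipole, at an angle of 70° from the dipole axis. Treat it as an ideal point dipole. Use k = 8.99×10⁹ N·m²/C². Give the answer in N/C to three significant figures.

E ≈ 3.54×10⁴ N/C

At angle θ the dipole field magnitude is E = (kp/r³)·√(1 + 3cos²θ).
kp/r³ = (8.99×10⁹)(3.60×10⁻³⁰) / (1.02×10⁻⁸)³ = 3.050×10⁴ N/C.
√(1 + 3cos²70°) = √(1 + 3·0.1170) = √1.3509 ≈ 1.1623.
E ≈ 3.050×10⁴ × 1.162 = 3.545×10⁴ N/C.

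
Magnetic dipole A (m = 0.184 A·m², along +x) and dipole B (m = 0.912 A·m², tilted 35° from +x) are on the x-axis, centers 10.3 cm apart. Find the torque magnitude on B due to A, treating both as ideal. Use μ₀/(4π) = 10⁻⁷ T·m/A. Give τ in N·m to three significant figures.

Dipole B is on the axis of dipole A, so B₁ there is axial: B₁ = (μ₀/4π)·2m₁/r³ along +x.
B₁ = 2(10⁻⁷)(0.184)/(0.103)³ = 3.368×10⁻⁵ T.
τ = m₂ B₁ sinθ.
τ = (0.912)(3.368×10⁻⁵)·sin35° = 1.762×10⁻⁵ N·m.

τ ≈ 1.76×10⁻⁵ N·m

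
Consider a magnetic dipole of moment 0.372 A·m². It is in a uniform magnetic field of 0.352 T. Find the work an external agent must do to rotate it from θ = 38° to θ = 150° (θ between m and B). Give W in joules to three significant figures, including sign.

W ≈ 0.217 J

W_ext = ΔU = −mB cosθ₂ + mB cosθ₁ = mB(cosθ₁ − cosθ₂).
W = (0.372)(0.352)·(cos38° − cos150°) = (0.1309)·(+1.6540) = 0.2166 J.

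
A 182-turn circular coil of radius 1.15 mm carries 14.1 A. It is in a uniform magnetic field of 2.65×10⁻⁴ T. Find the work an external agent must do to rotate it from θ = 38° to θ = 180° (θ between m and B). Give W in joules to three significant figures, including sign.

W ≈ 5.05×10⁻⁶ J

m = NIA = NIπa² = 182·(14.1)·π·(0.00115)² = 0.01066 A·m².
W_ext = ΔU = −mB cosθ₂ + mB cosθ₁ = mB(cosθ₁ − cosθ₂).
W = (0.01066)(2.65×10⁻⁴)·(cos38° − cos180°) = (2.825×10⁻⁶)·(+1.7880) = 5.051×10⁻⁶ J.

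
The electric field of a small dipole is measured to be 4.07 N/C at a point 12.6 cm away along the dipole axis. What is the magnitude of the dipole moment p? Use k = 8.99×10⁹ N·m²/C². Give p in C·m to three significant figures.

On axis E = 2kp/r³, so p = Er³/(2k).
p = (4.07)·(0.126)³ / (2·8.99×10⁹) = 4.528×10⁻¹³ C·m.

p ≈ 4.53×10⁻¹³ C·m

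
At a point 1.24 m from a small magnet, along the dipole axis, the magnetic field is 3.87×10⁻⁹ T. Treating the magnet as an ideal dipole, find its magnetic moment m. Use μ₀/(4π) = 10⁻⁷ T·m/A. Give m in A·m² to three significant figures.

On axis B = (μ₀/4π)·2m/r³, so m = Br³·4π/(μ₀·2).
m = (3.87×10⁻⁹)·(1.24)³ / (2·10⁻⁷) = 0.03689 A·m².

m ≈ 0.0369 A·m²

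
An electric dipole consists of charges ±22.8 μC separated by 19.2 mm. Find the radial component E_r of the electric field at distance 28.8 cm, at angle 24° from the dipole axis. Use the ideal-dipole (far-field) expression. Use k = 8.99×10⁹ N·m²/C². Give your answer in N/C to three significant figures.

E_r ≈ 3.01×10⁵ N/C

Dipole moment p = qd = (2.28×10⁻⁵ C)(0.0192 m) = 4.378×10⁻⁷ C·m.
For a dipole, E_r = (2kp cosθ)/r³.
kp/r³ = (8.99×10⁹)(4.378×10⁻⁷)/(0.288)³ = 1.648×10⁵ N/C.
E_r = 2·1.648×10⁵·cos24° = 3.010×10⁵ N/C.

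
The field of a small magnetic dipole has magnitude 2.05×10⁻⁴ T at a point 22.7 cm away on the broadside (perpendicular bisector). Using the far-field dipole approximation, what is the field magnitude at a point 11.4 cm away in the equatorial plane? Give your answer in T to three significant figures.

Dipole fields scale as 1/r³ in the far field; the geometry is the same at both points.
B₂ = B₁ · (r₁/r₂)³ = 2.05×10⁻⁴ · (22.7/11.4)³.
(r₁/r₂)³ = (1.991)³ = 7.895.
B₂ ≈ 0.001619 T.

B ≈ 0.00162 T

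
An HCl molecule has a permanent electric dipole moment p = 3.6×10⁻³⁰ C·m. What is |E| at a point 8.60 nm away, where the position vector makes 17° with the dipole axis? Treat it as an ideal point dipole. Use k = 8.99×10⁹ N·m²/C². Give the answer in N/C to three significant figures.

E ≈ 9.84×10⁴ N/C

At angle θ the dipole field magnitude is E = (kp/r³)·√(1 + 3cos²θ).
kp/r³ = (8.99×10⁹)(3.60×10⁻³⁰) / (8.60×10⁻⁹)³ = 5.088×10⁴ N/C.
√(1 + 3cos²17°) = √(1 + 3·0.9145) = √3.7436 ≈ 1.9348.
E ≈ 5.088×10⁴ × 1.935 = 9.845×10⁴ N/C.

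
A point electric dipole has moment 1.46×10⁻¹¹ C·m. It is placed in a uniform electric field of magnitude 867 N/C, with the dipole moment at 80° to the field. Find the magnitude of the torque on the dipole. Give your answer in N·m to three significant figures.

τ ≈ 1.25×10⁻⁸ N·m

Torque on an electric dipole: τ = pE sinθ.
τ = (1.46×10⁻¹¹)(867)·sin80° = 1.247×10⁻⁸ N·m.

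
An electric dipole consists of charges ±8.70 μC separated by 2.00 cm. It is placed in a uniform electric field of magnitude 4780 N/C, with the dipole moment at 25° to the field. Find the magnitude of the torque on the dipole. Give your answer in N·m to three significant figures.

Dipole moment p = qd = (8.70×10⁻⁶ C)(0.0200 m) = 1.74×10⁻⁷ C·m.
Torque on an electric dipole: τ = pE sinθ.
τ = (1.74×10⁻⁷)(4780)·sin25° = 3.515×10⁻⁴ N·m.

τ ≈ 3.52×10⁻⁴ N·m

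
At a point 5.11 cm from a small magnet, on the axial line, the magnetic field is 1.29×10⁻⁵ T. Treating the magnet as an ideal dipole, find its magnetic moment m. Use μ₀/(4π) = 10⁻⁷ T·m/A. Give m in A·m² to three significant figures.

m ≈ 0.00861 A·m²

On axis B = (μ₀/4π)·2m/r³, so m = Br³·4π/(μ₀·2).
m = (1.29×10⁻⁵)·(0.0511)³ / (2·10⁻⁷) = 0.008606 A·m².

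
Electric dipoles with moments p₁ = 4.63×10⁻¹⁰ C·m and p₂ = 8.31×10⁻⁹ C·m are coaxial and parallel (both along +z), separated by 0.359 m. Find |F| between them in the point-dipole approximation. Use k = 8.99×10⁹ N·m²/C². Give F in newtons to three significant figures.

F ≈ 1.25×10⁻⁵ N

On-axis field of dipole 1 at distance r: E = 2kp₁/r³. Force on dipole 2 is F = p₂·dE/dr (gradient along axis).
dE/dr = −6kp₁/r⁴, so |F| = 6kp₁p₂/r⁴ (attractive for aligned moments).
F = 6(8.99×10⁹)(4.63×10⁻¹⁰)(8.31×10⁻⁹)/(0.359)⁴ = 1.249×10⁻⁵ N.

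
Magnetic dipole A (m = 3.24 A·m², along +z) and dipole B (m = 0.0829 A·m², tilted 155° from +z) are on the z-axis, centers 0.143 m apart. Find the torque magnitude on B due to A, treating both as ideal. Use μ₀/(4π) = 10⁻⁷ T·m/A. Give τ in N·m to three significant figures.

Dipole B is on the axis of dipole A, so B₁ there is axial: B₁ = (μ₀/4π)·2m₁/r³ along +z.
B₁ = 2(10⁻⁷)(3.24)/(0.143)³ = 2.216×10⁻⁴ T.
τ = m₂ B₁ sinθ.
τ = (0.0829)(2.216×10⁻⁴)·sin155° = 7.764×10⁻⁶ N·m.

τ ≈ 7.76×10⁻⁶ N·m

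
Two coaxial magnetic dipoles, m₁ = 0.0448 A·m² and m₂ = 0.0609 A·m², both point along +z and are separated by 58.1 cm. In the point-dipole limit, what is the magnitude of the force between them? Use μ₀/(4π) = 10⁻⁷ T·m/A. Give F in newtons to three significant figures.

F ≈ 1.44×10⁻⁸ N

On-axis B of dipole 1: B = (μ₀/4π)·2m₁/r³. Force on dipole 2: F = m₂·dB/dr.
dB/dr = −(μ₀/4π)·6m₁/r⁴, so |F| = (μ₀/4π)·6m₁m₂/r⁴.
F = 6(10⁻⁷)(0.0448)(0.0609)/(0.581)⁴ = 1.437×10⁻⁸ N.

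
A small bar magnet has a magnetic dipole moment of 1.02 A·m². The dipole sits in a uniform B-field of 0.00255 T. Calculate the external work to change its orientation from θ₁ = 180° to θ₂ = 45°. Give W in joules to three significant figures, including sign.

W_ext = ΔU = −mB cosθ₂ + mB cosθ₁ = mB(cosθ₁ − cosθ₂).
W = (1.02)(0.00255)·(cos180° − cos45°) = (0.002601)·(-1.7071) = -0.004440 J.

W ≈ -0.00444 J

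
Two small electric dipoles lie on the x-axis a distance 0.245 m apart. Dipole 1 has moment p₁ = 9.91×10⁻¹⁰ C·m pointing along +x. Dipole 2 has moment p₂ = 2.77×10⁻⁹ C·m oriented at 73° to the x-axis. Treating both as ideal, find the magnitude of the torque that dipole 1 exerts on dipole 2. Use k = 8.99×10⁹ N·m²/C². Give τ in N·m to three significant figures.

The second dipole sits on the axis of the first, so the field there is axial: E₁ = 2kp₁/r³ along +x.
E₁ = 2(8.99×10⁹)(9.91×10⁻¹⁰)/(0.245)³ = 1212 N/C.
Torque on the second dipole: τ = p₂ E₁ sinθ.
τ = (2.77×10⁻⁹)(1212)·sin73° = 3.210×10⁻⁶ N·m.

τ ≈ 3.21×10⁻⁶ N·m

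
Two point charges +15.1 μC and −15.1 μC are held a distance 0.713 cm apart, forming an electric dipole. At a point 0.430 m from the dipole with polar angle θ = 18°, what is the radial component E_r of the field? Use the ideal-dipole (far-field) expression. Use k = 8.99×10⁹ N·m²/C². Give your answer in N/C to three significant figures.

Dipole moment p = qd = (1.51×10⁻⁵ C)(0.00713 m) = 1.077×10⁻⁷ C·m.
For a dipole, E_r = (2kp cosθ)/r³.
kp/r³ = (8.99×10⁹)(1.077×10⁻⁷)/(0.430)³ = 1.218×10⁴ N/C.
E_r = 2·1.218×10⁴·cos18° = 2.316×10⁴ N/C.

E_r ≈ 2.32×10⁴ N/C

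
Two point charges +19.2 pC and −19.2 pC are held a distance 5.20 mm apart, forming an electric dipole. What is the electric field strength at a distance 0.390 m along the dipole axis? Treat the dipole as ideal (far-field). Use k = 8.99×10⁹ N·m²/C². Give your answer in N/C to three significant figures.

Dipole moment p = qd = (1.92×10⁻¹¹ C)(0.00520 m) = 9.984×10⁻¹⁴ C·m.
On the dipole axis E = 2kp/r³.
E = 2·(8.99×10⁹)(9.984×10⁻¹⁴) / (0.390)³ = 0.03026 N/C.

E ≈ 0.0303 N/C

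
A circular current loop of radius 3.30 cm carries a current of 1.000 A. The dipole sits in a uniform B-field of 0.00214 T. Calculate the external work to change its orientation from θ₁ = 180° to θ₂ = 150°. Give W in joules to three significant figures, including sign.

Magnetic moment m = IA = Iπa² = (1.00)·π·(0.0330)² = 0.003421 A·m².
W_ext = ΔU = −mB cosθ₂ + mB cosθ₁ = mB(cosθ₁ − cosθ₂).
W = (0.003421)(0.00214)·(cos180° − cos150°) = (7.321×10⁻⁶)·(-0.1340) = -9.808×10⁻⁷ J.

W ≈ -9.81×10⁻⁷ J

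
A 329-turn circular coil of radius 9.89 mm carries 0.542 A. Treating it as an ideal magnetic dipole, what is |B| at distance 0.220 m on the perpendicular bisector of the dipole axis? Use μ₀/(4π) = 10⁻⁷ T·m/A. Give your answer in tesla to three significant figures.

B ≈ 5.15×10⁻⁷ T

m = NIA = NIπa² = 329·(0.542)·π·(0.00989)² = 0.05479 A·m².
In the equatorial plane B = (μ₀/4π)·m/r³ (half the axial value).
B = (10⁻⁷)·(0.05479) / (0.220)³ = 5.146×10⁻⁷ T.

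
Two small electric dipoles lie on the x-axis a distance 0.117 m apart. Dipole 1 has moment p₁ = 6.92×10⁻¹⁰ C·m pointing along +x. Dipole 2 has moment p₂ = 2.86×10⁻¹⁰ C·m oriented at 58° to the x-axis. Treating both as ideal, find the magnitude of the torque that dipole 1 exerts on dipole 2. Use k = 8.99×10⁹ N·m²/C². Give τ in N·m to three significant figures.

τ ≈ 1.88×10⁻⁶ N·m

The second dipole sits on the axis of the first, so the field there is axial: E₁ = 2kp₁/r³ along +x.
E₁ = 2(8.99×10⁹)(6.92×10⁻¹⁰)/(0.117)³ = 7769 N/C.
Torque on the second dipole: τ = p₂ E₁ sinθ.
τ = (2.86×10⁻¹⁰)(7769)·sin58° = 1.884×10⁻⁶ N·m.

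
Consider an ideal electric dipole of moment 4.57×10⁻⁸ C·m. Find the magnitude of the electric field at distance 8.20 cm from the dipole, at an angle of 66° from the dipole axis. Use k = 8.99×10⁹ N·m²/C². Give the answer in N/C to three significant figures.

E ≈ 9.11×10⁵ N/C

At angle θ the dipole field magnitude is E = (kp/r³)·√(1 + 3cos²θ).
kp/r³ = (8.99×10⁹)(4.57×10⁻⁸) / (0.0820)³ = 7.451×10⁵ N/C.
√(1 + 3cos²66°) = √(1 + 3·0.1654) = √1.4963 ≈ 1.2232.
E ≈ 7.451×10⁵ × 1.223 = 9.115×10⁵ N/C.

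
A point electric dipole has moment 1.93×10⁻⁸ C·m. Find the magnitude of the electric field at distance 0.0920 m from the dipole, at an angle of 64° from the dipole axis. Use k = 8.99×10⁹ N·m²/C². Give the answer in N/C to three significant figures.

At angle θ the dipole field magnitude is E = (kp/r³)·√(1 + 3cos²θ).
kp/r³ = (8.99×10⁹)(1.93×10⁻⁸) / (0.0920)³ = 2.228×10⁵ N/C.
√(1 + 3cos²64°) = √(1 + 3·0.1922) = √1.5765 ≈ 1.2556.
E ≈ 2.228×10⁵ × 1.256 = 2.798×10⁵ N/C.

E ≈ 2.80×10⁵ N/C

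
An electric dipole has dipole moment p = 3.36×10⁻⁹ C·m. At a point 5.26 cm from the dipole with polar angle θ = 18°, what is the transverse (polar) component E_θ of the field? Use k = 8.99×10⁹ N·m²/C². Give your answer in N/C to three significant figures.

E_θ ≈ 6.41×10⁴ N/C

For a dipole, E_θ = (kp sinθ)/r³.
kp/r³ = (8.99×10⁹)(3.36×10⁻⁹)/(0.0526)³ = 2.076×10⁵ N/C.
E_θ = 2.076×10⁵·sin18° = 6.414×10⁴ N/C.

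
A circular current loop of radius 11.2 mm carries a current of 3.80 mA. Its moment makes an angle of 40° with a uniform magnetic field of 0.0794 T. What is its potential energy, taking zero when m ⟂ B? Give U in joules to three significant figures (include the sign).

U ≈ -9.11×10⁻⁸ J

Magnetic moment m = IA = Iπa² = (0.00380)·π·(0.0112)² = 1.498×10⁻⁶ A·m².
U = −m·B = −mB cosθ.
U = −(1.498×10⁻⁶)(0.0794)·cos40° = -9.111×10⁻⁸ J.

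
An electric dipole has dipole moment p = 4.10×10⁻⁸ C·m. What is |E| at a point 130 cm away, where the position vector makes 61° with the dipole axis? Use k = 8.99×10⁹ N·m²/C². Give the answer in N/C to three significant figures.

E ≈ 219 N/C

At angle θ the dipole field magnitude is E = (kp/r³)·√(1 + 3cos²θ).
kp/r³ = (8.99×10⁹)(4.10×10⁻⁸) / (1.30)³ = 167.8 N/C.
√(1 + 3cos²61°) = √(1 + 3·0.2350) = √1.7051 ≈ 1.3058.
E ≈ 167.8 × 1.306 = 219.1 N/C.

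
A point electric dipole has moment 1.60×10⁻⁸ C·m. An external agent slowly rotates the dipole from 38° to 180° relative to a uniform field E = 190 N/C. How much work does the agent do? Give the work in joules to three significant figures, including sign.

W ≈ 5.44×10⁻⁶ J

W_ext = ΔU = U(θ₂) − U(θ₁) = −pE cosθ₂ − (−pE cosθ₁) = pE(cosθ₁ − cosθ₂).
W = (1.60×10⁻⁸)(190)·(cos38° − cos180°) = (3.040×10⁻⁶)·(+1.7880) = 5.436×10⁻⁶ J.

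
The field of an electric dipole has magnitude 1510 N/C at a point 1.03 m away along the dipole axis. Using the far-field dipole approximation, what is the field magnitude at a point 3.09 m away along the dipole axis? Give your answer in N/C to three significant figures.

Dipole fields scale as 1/r³ in the far field; the geometry is the same at both points.
E₂ = E₁ · (r₁/r₂)³ = 1510 · (1.03/3.09)³.
(r₁/r₂)³ = (0.3333)³ = 0.03704.
E₂ ≈ 55.93 N/C.

E ≈ 55.9 N/C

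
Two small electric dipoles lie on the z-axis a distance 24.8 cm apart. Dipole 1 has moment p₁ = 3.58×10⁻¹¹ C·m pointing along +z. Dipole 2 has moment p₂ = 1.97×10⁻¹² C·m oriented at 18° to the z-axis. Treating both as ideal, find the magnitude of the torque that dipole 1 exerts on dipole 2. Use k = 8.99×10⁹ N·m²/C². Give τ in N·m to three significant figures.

The second dipole sits on the axis of the first, so the field there is axial: E₁ = 2kp₁/r³ along +z.
E₁ = 2(8.99×10⁹)(3.58×10⁻¹¹)/(0.248)³ = 42.20 N/C.
Torque on the second dipole: τ = p₂ E₁ sinθ.
τ = (1.97×10⁻¹²)(42.20)·sin18° = 2.569×10⁻¹¹ N·m.

τ ≈ 2.57×10⁻¹¹ N·m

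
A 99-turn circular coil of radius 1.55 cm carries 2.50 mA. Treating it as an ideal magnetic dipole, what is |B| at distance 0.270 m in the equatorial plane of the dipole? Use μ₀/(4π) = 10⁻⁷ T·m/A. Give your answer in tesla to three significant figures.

m = NIA = NIπa² = 99·(0.00250)·π·(0.0155)² = 1.868×10⁻⁴ A·m².
In the equatorial plane B = (μ₀/4π)·m/r³ (half the axial value).
B = (10⁻⁷)·(1.868×10⁻⁴) / (0.270)³ = 9.490×10⁻¹⁰ T.

B ≈ 9.49×10⁻¹⁰ T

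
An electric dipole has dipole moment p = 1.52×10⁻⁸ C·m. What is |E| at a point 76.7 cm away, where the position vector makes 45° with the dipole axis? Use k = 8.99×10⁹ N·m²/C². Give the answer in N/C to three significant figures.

At angle θ the dipole field magnitude is E = (kp/r³)·√(1 + 3cos²θ).
kp/r³ = (8.99×10⁹)(1.52×10⁻⁸) / (0.767)³ = 302.8 N/C.
√(1 + 3cos²45°) = √(1 + 3·0.5000) = √2.5000 ≈ 1.5811.
E ≈ 302.8 × 1.581 = 478.8 N/C.

E ≈ 479 N/C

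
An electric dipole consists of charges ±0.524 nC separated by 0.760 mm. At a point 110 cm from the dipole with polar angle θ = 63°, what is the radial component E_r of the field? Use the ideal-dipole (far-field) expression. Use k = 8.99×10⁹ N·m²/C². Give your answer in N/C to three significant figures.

Dipole moment p = qd = (5.24×10⁻¹⁰ C)(7.60×10⁻⁴ m) = 3.982×10⁻¹³ C·m.
For a dipole, E_r = (2kp cosθ)/r³.
kp/r³ = (8.99×10⁹)(3.982×10⁻¹³)/(1.10)³ = 0.002690 N/C.
E_r = 2·0.002690·cos63° = 0.002442 N/C.

E_r ≈ 0.00244 N/C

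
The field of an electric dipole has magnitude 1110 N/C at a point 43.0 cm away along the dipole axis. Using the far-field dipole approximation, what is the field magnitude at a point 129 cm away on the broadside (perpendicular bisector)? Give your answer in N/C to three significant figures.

Dipole fields scale as 1/r³ in the far field.
The axial field is twice the equatorial field at the same r, so the geometry factor is 1/2.
E₂ = E₁ · (1/2) · (r₁/r₂)³ = 1110 · 0.5 · (43.0/129)³.
(r₁/r₂)³ = (0.3333)³ = 0.03704.
E₂ ≈ 20.56 N/C.

E ≈ 20.6 N/C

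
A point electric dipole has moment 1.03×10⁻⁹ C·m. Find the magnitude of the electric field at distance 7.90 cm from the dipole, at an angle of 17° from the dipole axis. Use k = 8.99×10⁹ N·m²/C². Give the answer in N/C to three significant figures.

At angle θ the dipole field magnitude is E = (kp/r³)·√(1 + 3cos²θ).
kp/r³ = (8.99×10⁹)(1.03×10⁻⁹) / (0.0790)³ = 1.878×10⁴ N/C.
√(1 + 3cos²17°) = √(1 + 3·0.9145) = √3.7436 ≈ 1.9348.
E ≈ 1.878×10⁴ × 1.935 = 3.634×10⁴ N/C.

E ≈ 3.63×10⁴ N/C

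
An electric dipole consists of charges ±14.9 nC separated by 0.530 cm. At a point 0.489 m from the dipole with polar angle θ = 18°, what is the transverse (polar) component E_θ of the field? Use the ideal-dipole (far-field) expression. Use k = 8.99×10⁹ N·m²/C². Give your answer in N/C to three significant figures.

Dipole moment p = qd = (1.49×10⁻⁸ C)(0.00530 m) = 7.897×10⁻¹¹ C·m.
For a dipole, E_θ = (kp sinθ)/r³.
kp/r³ = (8.99×10⁹)(7.897×10⁻¹¹)/(0.489)³ = 6.071 N/C.
E_θ = 6.071·sin18° = 1.876 N/C.

E_θ ≈ 1.88 N/C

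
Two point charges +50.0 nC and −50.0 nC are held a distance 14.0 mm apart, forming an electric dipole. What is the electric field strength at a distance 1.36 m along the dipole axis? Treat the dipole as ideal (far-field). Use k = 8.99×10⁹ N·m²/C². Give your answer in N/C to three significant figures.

E ≈ 5.00 N/C

Dipole moment p = qd = (5.00×10⁻⁸ C)(0.0140 m) = 7.00×10⁻¹⁰ C·m.
On the dipole axis E = 2kp/r³.
E = 2·(8.99×10⁹)(7.00×10⁻¹⁰) / (1.36)³ = 5.003 N/C.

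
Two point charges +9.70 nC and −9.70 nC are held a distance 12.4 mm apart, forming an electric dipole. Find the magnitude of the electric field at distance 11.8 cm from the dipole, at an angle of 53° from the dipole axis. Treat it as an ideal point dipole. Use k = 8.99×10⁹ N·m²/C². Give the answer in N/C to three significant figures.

E ≈ 951 N/C

Dipole moment p = qd = (9.70×10⁻⁹ C)(0.0124 m) = 1.203×10⁻¹⁰ C·m.
At angle θ the dipole field magnitude is E = (kp/r³)·√(1 + 3cos²θ).
kp/r³ = (8.99×10⁹)(1.203×10⁻¹⁰) / (0.118)³ = 658.2 N/C.
√(1 + 3cos²53°) = √(1 + 3·0.3622) = √2.0865 ≈ 1.4445.
E ≈ 658.2 × 1.444 = 950.8 N/C.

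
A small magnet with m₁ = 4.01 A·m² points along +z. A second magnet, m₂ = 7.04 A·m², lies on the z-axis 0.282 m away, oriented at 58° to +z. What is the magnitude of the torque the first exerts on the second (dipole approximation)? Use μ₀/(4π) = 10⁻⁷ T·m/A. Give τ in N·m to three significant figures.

Dipole B is on the axis of dipole A, so B₁ there is axial: B₁ = (μ₀/4π)·2m₁/r³ along +z.
B₁ = 2(10⁻⁷)(4.01)/(0.282)³ = 3.576×10⁻⁵ T.
τ = m₂ B₁ sinθ.
τ = (7.04)(3.576×10⁻⁵)·sin58° = 2.135×10⁻⁴ N·m.

τ ≈ 2.14×10⁻⁴ N·m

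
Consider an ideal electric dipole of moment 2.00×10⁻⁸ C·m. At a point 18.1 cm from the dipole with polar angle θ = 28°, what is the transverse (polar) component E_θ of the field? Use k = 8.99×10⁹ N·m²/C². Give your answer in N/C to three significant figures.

E_θ ≈ 1.42×10⁴ N/C

For a dipole, E_θ = (kp sinθ)/r³.
kp/r³ = (8.99×10⁹)(2.00×10⁻⁸)/(0.181)³ = 3.032×10⁴ N/C.
E_θ = 3.032×10⁴·sin28° = 1.424×10⁴ N/C.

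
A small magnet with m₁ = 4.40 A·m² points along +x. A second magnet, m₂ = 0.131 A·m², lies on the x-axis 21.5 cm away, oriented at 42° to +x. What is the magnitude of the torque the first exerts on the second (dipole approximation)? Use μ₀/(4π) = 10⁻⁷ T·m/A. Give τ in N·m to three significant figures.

τ ≈ 7.76×10⁻⁶ N·m

Dipole B is on the axis of dipole A, so B₁ there is axial: B₁ = (μ₀/4π)·2m₁/r³ along +x.
B₁ = 2(10⁻⁷)(4.40)/(0.215)³ = 8.855×10⁻⁵ T.
τ = m₂ B₁ sinθ.
τ = (0.131)(8.855×10⁻⁵)·sin42° = 7.762×10⁻⁶ N·m.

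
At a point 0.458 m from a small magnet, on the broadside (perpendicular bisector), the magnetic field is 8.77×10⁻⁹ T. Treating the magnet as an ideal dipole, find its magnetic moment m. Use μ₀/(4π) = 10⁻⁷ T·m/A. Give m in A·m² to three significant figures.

In the equatorial plane B = (μ₀/4π)·m/r³, so m = Br³·4π/(μ₀).
m = (8.77×10⁻⁹)·(0.458)³ / (10⁻⁷) = 0.008426 A·m².

m ≈ 0.00843 A·m²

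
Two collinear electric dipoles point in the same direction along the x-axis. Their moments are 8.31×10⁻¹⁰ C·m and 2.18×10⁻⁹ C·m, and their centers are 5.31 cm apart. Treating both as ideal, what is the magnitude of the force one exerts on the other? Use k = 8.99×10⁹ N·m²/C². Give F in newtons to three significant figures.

F ≈ 0.0123 N

On-axis field of dipole 1 at distance r: E = 2kp₁/r³. Force on dipole 2 is F = p₂·dE/dr (gradient along axis).
dE/dr = −6kp₁/r⁴, so |F| = 6kp₁p₂/r⁴ (attractive for aligned moments).
F = 6(8.99×10⁹)(8.31×10⁻¹⁰)(2.18×10⁻⁹)/(0.0531)⁴ = 0.01229 N.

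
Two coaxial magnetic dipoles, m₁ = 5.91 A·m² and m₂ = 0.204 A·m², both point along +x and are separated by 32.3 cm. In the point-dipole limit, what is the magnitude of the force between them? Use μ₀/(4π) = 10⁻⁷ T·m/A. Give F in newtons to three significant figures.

F ≈ 6.65×10⁻⁵ N

On-axis B of dipole 1: B = (μ₀/4π)·2m₁/r³. Force on dipole 2: F = m₂·dB/dr.
dB/dr = −(μ₀/4π)·6m₁/r⁴, so |F| = (μ₀/4π)·6m₁m₂/r⁴.
F = 6(10⁻⁷)(5.91)(0.204)/(0.323)⁴ = 6.646×10⁻⁵ N.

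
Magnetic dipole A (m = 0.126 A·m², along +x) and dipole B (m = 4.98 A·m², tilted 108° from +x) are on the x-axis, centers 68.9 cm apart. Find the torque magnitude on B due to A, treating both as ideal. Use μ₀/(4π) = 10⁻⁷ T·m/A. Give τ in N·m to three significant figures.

Dipole B is on the axis of dipole A, so B₁ there is axial: B₁ = (μ₀/4π)·2m₁/r³ along +x.
B₁ = 2(10⁻⁷)(0.126)/(0.689)³ = 7.704×10⁻⁸ T.
τ = m₂ B₁ sinθ.
τ = (4.98)(7.704×10⁻⁸)·sin108° = 3.649×10⁻⁷ N·m.

τ ≈ 3.65×10⁻⁷ N·m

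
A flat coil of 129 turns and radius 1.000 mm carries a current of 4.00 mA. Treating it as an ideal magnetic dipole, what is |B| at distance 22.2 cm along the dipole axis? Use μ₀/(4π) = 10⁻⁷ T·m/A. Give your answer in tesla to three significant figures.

m = NIA = NIπa² = 129·(0.00400)·π·(0.00100)² = 1.621×10⁻⁶ A·m².
On axis B = (μ₀/4π)·2m/r³.
B = 2·(10⁻⁷)·(1.621×10⁻⁶) / (0.222)³ = 2.963×10⁻¹¹ T.

B ≈ 2.96×10⁻¹¹ T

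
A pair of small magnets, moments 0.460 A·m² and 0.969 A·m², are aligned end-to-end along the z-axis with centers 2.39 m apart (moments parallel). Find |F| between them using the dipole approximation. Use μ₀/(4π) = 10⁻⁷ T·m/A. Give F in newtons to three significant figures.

On-axis B of dipole 1: B = (μ₀/4π)·2m₁/r³. Force on dipole 2: F = m₂·dB/dr.
dB/dr = −(μ₀/4π)·6m₁/r⁴, so |F| = (μ₀/4π)·6m₁m₂/r⁴.
F = 6(10⁻⁷)(0.460)(0.969)/(2.39)⁴ = 8.197×10⁻⁹ N.

F ≈ 8.20×10⁻⁹ N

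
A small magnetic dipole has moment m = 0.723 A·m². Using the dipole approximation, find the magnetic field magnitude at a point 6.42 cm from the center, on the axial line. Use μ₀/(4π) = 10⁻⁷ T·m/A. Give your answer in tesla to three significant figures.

B ≈ 5.46×10⁻⁴ T

On axis B = (μ₀/4π)·2m/r³.
B = 2·(10⁻⁷)·(0.723) / (0.0642)³ = 5.465×10⁻⁴ T.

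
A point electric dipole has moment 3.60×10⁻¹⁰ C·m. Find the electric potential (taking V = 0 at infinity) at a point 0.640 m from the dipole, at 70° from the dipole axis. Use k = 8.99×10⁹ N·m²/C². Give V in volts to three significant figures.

V ≈ 2.70 V

The dipole potential is V = kp cosθ / r².
V = (8.99×10⁹)(3.60×10⁻¹⁰)·cos70° / (0.640)² = 2.702 V.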